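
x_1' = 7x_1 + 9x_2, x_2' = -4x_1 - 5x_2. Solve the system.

Coefficient matrix A = [[7, 9], [-4, -5]].
Characteristic polynomial det(A - λI) = λ^2 - 2λ + 1 = 0.
Single eigenvalue λ = 1 with algebraic multiplicity 2.
Eigenvector v = (3,-2); generalized eigenvector w with (A-λI)w=v is (-1,1).
General solution: e^(t)[C_1·v + C_2·(t·v + w)].

x_1(t) = 3C_1e^(t) + 3C_2te^(t) - C_2e^(t), x_2(t) = -2C_1e^(t) - 2C_2te^(t) + C_2e^(t)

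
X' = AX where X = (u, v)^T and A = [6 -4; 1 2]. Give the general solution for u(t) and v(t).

Coefficient matrix A = [[6, -4], [1, 2]].
Characteristic polynomial det(A - λI) = λ^2 - 8λ + 16 = 0.
Single eigenvalue λ = 4 with algebraic multiplicity 2.
Eigenvector v = (2,1); generalized eigenvector w with (A-λI)w=v is (1,0).
General solution: e^(4t)[c_1·v + c_2·(t·v + w)].

u(t) = 2c_1e^(4t) + 2c_2te^(4t) + c_2e^(4t), v(t) = c_1e^(4t) + c_2te^(4t)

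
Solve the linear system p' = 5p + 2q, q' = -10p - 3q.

p(t) = -K_1e^(t)cos(2t) - K_2e^(t)sin(2t), q(t) = K_1e^(t)sin(2t) + 2K_1e^(t)cos(2t) + 2K_2e^(t)sin(2t) - K_2e^(t)cos(2t)

Coefficient matrix A = [[5, 2], [-10, -3]].
Characteristic polynomial det(A - λI) = λ^2 - 2λ + 5 = 0.
Eigenvalues λ = 1 ± 2i (complex conjugate pair).
For λ=1+2i: an eigenvector is (-1,2) - i(0,1) = (-1, 2 - i).
A real fundamental pair from Re and Im of e^((1+2i)t)v: X_1 = e^(t)(cos(2t)·(-1,2) + sin(2t)·(0,1)), X_2 = e^(t)(sin(2t)·(-1,2) - cos(2t)·(0,1)).
General solution: K_1X_1 + K_2X_2.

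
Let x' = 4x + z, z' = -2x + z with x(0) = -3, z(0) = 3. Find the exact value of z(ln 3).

81

A = [[4,1],[-2,1]]; eigenvalues λ = 2, 3.
Eigenvectors: (-1,2) for λ=2, (1,-1) for λ=3.
From the initial condition, c_1 = 0, c_2 = -3.
z(ln 3) = (0)(3^2)(2) + (-3)(3^3)(-1) = 81.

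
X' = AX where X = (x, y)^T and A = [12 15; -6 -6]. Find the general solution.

x(t) = 2c_1e^(3t)sin(3t) - c_1e^(3t)cos(3t) - c_2e^(3t)sin(3t) - 2c_2e^(3t)cos(3t), y(t) = -c_1e^(3t)sin(3t) + c_1e^(3t)cos(3t) + c_2e^(3t)sin(3t) + c_2e^(3t)cos(3t)

Coefficient matrix A = [[12, 15], [-6, -6]].
Characteristic polynomial det(A - λI) = λ^2 - 6λ + 18 = 0.
Eigenvalues λ = 3 ± 3i (complex conjugate pair).
For λ=3+3i: an eigenvector is (-1,1) - i(2,-1) = (-1 - 2i, 1 + i).
A real fundamental pair from Re and Im of e^((3+3i)t)v: X_1 = e^(3t)(cos(3t)·(-1,1) + sin(3t)·(2,-1)), X_2 = e^(3t)(sin(3t)·(-1,1) - cos(3t)·(2,-1)).
General solution: c_1X_1 + c_2X_2.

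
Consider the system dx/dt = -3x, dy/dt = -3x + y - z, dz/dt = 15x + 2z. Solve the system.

Coefficient matrix A = [[-3, 0, 0], [-3, 1, -1], [15, 0, 2]].
det(A - λI) = 0 gives eigenvalues λ = -3, 1, 2.
For λ=-3: eigenvector (1,0,-3).
For λ=1: eigenvector (0,1,0).
For λ=2: eigenvector (0,-1,1).
General solution: K_1e^(-3t)(1,0,-3) + K_2e^(t)(0,1,0) + K_3e^(2t)(0,-1,1).

x(t) = K_1e^(-3t), y(t) = K_2e^(t) - K_3e^(2t), z(t) = -3K_1e^(-3t) + K_3e^(2t)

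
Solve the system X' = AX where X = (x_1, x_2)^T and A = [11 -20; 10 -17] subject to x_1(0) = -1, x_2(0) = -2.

x_1(t) = 13e^(-3t)sin(2t) - e^(-3t)cos(2t), x_2(t) = 9e^(-3t)sin(2t) - 2e^(-3t)cos(2t)

Coefficient matrix A = [[11, -20], [10, -17]].
Characteristic polynomial det(A - λI) = λ^2 + 6λ + 13 = 0.
Eigenvalues λ = -3 ± 2i (complex conjugate pair).
For λ=-3+2i: an eigenvector is (-1,-1) - i(3,2) = (-1 - 3i, -1 - 2i).
A real fundamental pair from Re and Im of e^((-3+2i)t)v: X_1 = e^(-3t)(cos(2t)·(-1,-1) + sin(2t)·(3,2)), X_2 = e^(-3t)(sin(2t)·(-1,-1) - cos(2t)·(3,2)).
General solution: c_1X_1 + c_2X_2.
Applying x_1(0)=-1, x_2(0)=-2 gives c_1=4, c_2=-1.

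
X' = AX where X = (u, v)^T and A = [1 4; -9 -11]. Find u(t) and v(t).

u(t) = -2C_1e^(-5t) - 2C_2te^(-5t) + C_2e^(-5t), v(t) = 3C_1e^(-5t) + 3C_2te^(-5t) - 2C_2e^(-5t)

Coefficient matrix A = [[1, 4], [-9, -11]].
Characteristic polynomial det(A - λI) = λ^2 + 10λ + 25 = 0.
Single eigenvalue λ = -5 with algebraic multiplicity 2.
Eigenvector v = (-2,3); generalized eigenvector w with (A-λI)w=v is (1,-2).
General solution: e^(-5t)[C_1·v + C_2·(t·v + w)].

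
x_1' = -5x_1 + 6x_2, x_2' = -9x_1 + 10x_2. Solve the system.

Coefficient matrix A = [[-5, 6], [-9, 10]].
Characteristic polynomial det(A - λI) = λ^2 - 5λ + 4 = 0.
Eigenvalues λ = 1, 4.
For λ=1: (A-λI) row 1 is [-6, 6], so an eigenvector is (1, 1).
For λ=4: (A-λI) row 1 is [-9, 6], so an eigenvector is (2, 3).
General solution: c_1e^(t)(1,1) + c_2e^(4t)(2,3).

x_1(t) = c_1e^(t) + 2c_2e^(4t), x_2(t) = c_1e^(t) + 3c_2e^(4t)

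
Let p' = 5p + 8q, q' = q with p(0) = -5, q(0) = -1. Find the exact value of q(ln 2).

-2

A = [[5,8],[0,1]]; eigenvalues λ = 1, 5.
Eigenvectors: (2,-1) for λ=1, (-1,0) for λ=5.
From the initial condition, c_1 = 1, c_2 = 7.
q(ln 2) = (1)(2^1)(-1) + (7)(2^5)(0) = -2.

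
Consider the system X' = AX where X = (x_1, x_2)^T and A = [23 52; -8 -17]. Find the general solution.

Coefficient matrix A = [[23, 52], [-8, -17]].
Characteristic polynomial det(A - λI) = λ^2 - 6λ + 25 = 0.
Eigenvalues λ = 3 ± 4i (complex conjugate pair).
For λ=3+4i: an eigenvector is (-2,1) - i(3,-1) = (-2 - 3i, 1 + i).
A real fundamental pair from Re and Im of e^((3+4i)t)v: X_1 = e^(3t)(cos(4t)·(-2,1) + sin(4t)·(3,-1)), X_2 = e^(3t)(sin(4t)·(-2,1) - cos(4t)·(3,-1)).
General solution: C_1X_1 + C_2X_2.

x_1(t) = 3C_1e^(3t)sin(4t) - 2C_1e^(3t)cos(4t) - 2C_2e^(3t)sin(4t) - 3C_2e^(3t)cos(4t), x_2(t) = -C_1e^(3t)sin(4t) + C_1e^(3t)cos(4t) + C_2e^(3t)sin(4t) + C_2e^(3t)cos(4t)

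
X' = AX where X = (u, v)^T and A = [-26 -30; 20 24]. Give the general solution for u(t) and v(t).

Coefficient matrix A = [[-26, -30], [20, 24]].
Characteristic polynomial det(A - λI) = λ^2 + 2λ - 24 = 0.
Eigenvalues λ = 4, -6.
For λ=4: (A-λI) row 1 is [-30, -30], so an eigenvector is (-1, 1).
For λ=-6: (A-λI) row 1 is [-20, -30], so an eigenvector is (3, -2).
General solution: c_1e^(4t)(-1,1) + c_2e^(-6t)(3,-2).

u(t) = -c_1e^(4t) + 3c_2e^(-6t), v(t) = c_1e^(4t) - 2c_2e^(-6t)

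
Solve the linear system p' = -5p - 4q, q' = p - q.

p(t) = -2C_1e^(-3t) - 2C_2te^(-3t) - 3C_2e^(-3t), q(t) = C_1e^(-3t) + C_2te^(-3t) + 2C_2e^(-3t)

Coefficient matrix A = [[-5, -4], [1, -1]].
Characteristic polynomial det(A - λI) = λ^2 + 6λ + 9 = 0.
Single eigenvalue λ = -3 with algebraic multiplicity 2.
Eigenvector v = (-2,1); generalized eigenvector w with (A-λI)w=v is (-3,2).
General solution: e^(-3t)[C_1·v + C_2·(t·v + w)].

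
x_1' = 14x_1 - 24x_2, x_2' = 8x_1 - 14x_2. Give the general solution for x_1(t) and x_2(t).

Coefficient matrix A = [[14, -24], [8, -14]].
Characteristic polynomial det(A - λI) = λ^2 - 4 = 0.
Eigenvalues λ = 2, -2.
For λ=2: (A-λI) row 1 is [12, -24], so an eigenvector is (2, 1).
For λ=-2: (A-λI) row 1 is [16, -24], so an eigenvector is (3, 2).
General solution: K_1e^(2t)(2,1) + K_2e^(-2t)(3,2).

x_1(t) = 2K_1e^(2t) + 3K_2e^(-2t), x_2(t) = K_1e^(2t) + 2K_2e^(-2t)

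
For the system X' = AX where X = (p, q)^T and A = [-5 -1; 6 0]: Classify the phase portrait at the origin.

A = [[-5,-1],[6,0]]; det(A-λI) = λ^2 + 5λ + 6.
λ = -3, -2: both negative.

stable node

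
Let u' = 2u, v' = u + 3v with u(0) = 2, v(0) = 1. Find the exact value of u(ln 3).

A = [[2,0],[1,3]]; eigenvalues λ = 2, 3.
Eigenvectors: (-1,1) for λ=2, (0,1) for λ=3.
From the initial condition, c_1 = -2, c_2 = 3.
u(ln 3) = (-2)(3^2)(-1) + (3)(3^3)(0) = 18.

18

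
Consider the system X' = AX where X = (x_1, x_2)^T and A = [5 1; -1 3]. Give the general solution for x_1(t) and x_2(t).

Coefficient matrix A = [[5, 1], [-1, 3]].
Characteristic polynomial det(A - λI) = λ^2 - 8λ + 16 = 0.
Single eigenvalue λ = 4 with algebraic multiplicity 2.
Eigenvector v = (-1,1); generalized eigenvector w with (A-λI)w=v is (-1,0).
General solution: e^(4t)[K_1·v + K_2·(t·v + w)].

x_1(t) = -K_1e^(4t) - K_2te^(4t) - K_2e^(4t), x_2(t) = K_1e^(4t) + K_2te^(4t)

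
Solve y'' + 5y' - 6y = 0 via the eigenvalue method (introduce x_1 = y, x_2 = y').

y(t) = C_1e^(-6t) + C_2e^(t)

Let x_1 = y, x_2 = y'. Then x_1' = x_2 and x_2' = 6x_1 - 5x_2.
A = [[0,1],[6,-5]]; det(A-λI) = λ^2 + 5λ - 6.
Eigenvalues λ = -6, 1 with eigenvectors (1,-6), (1,1).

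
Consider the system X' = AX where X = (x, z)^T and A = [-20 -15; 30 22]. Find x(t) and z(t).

x(t) = K_1e^(t)sin(3t) + 2K_1e^(t)cos(3t) + 2K_2e^(t)sin(3t) - K_2e^(t)cos(3t), z(t) = -K_1e^(t)sin(3t) - 3K_1e^(t)cos(3t) - 3K_2e^(t)sin(3t) + K_2e^(t)cos(3t)

Coefficient matrix A = [[-20, -15], [30, 22]].
Characteristic polynomial det(A - λI) = λ^2 - 2λ + 10 = 0.
Eigenvalues λ = 1 ± 3i (complex conjugate pair).
For λ=1+3i: an eigenvector is (2,-3) - i(1,-1) = (2 - i, -3 + i).
A real fundamental pair from Re and Im of e^((1+3i)t)v: X_1 = e^(t)(cos(3t)·(2,-3) + sin(3t)·(1,-1)), X_2 = e^(t)(sin(3t)·(2,-3) - cos(3t)·(1,-1)).
General solution: K_1X_1 + K_2X_2.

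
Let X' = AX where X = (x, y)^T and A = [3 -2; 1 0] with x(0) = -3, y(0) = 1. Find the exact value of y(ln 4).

A = [[3,-2],[1,0]]; eigenvalues λ = 2, 1.
Eigenvectors: (2,1) for λ=2, (-1,-1) for λ=1.
From the initial condition, c_1 = -4, c_2 = -5.
y(ln 4) = (-4)(4^2)(1) + (-5)(4^1)(-1) = -44.

-44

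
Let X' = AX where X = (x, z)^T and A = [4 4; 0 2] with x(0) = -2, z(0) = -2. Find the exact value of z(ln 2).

A = [[4,4],[0,2]]; eigenvalues λ = 2, 4.
Eigenvectors: (-2,1) for λ=2, (1,0) for λ=4.
From the initial condition, c_1 = -2, c_2 = -6.
z(ln 2) = (-2)(2^2)(1) + (-6)(2^4)(0) = -8.

-8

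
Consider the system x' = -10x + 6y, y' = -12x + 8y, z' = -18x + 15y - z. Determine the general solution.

x(t) = K_2e^(-4t) + K_3e^(2t), y(t) = K_2e^(-4t) + 2K_3e^(2t), z(t) = -K_1e^(-t) + K_2e^(-4t) + 4K_3e^(2t)

Coefficient matrix A = [[-10, 6, 0], [-12, 8, 0], [-18, 15, -1]].
det(A - λI) = 0 gives eigenvalues λ = -1, -4, 2.
For λ=-1: eigenvector (0,0,-1).
For λ=-4: eigenvector (1,1,1).
For λ=2: eigenvector (1,2,4).
General solution: K_1e^(-t)(0,0,-1) + K_2e^(-4t)(1,1,1) + K_3e^(2t)(1,2,4).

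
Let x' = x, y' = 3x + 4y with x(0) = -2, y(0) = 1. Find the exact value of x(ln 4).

-8

A = [[1,0],[3,4]]; eigenvalues λ = 4, 1.
Eigenvectors: (0,-1) for λ=4, (1,-1) for λ=1.
From the initial condition, c_1 = 1, c_2 = -2.
x(ln 4) = (1)(4^4)(0) + (-2)(4^1)(1) = -8.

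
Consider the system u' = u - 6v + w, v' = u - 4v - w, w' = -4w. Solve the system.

u(t) = c_1e^(-4t) + 2c_2e^(-2t) + 3c_3e^(-t), v(t) = c_1e^(-4t) + c_2e^(-2t) + c_3e^(-t), w(t) = c_1e^(-4t)

Coefficient matrix A = [[1, -6, 1], [1, -4, -1], [0, 0, -4]].
det(A - λI) = 0 gives eigenvalues λ = -4, -2, -1.
For λ=-4: eigenvector (1,1,1).
For λ=-2: eigenvector (2,1,0).
For λ=-1: eigenvector (3,1,0).
General solution: c_1e^(-4t)(1,1,1) + c_2e^(-2t)(2,1,0) + c_3e^(-t)(3,1,0).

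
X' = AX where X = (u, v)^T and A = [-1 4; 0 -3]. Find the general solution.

Coefficient matrix A = [[-1, 4], [0, -3]].
Characteristic polynomial det(A - λI) = λ^2 + 4λ + 3 = 0.
Eigenvalues λ = -3, -1.
For λ=-3: (A-λI) row 1 is [2, 4], so an eigenvector is (2, -1).
For λ=-1: (A-λI) row 1 is [0, 4], so an eigenvector is (-1, 0).
General solution: C_1e^(-3t)(2,-1) + C_2e^(-t)(-1,0).

u(t) = 2C_1e^(-3t) - C_2e^(-t), v(t) = -C_1e^(-3t)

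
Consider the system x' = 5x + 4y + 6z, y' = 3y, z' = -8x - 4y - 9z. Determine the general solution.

x(t) = K_1e^(-t) + K_2e^(3t) - 3K_3e^(-3t), y(t) = K_2e^(3t), z(t) = -K_1e^(-t) - K_2e^(3t) + 4K_3e^(-3t)

Coefficient matrix A = [[5, 4, 6], [0, 3, 0], [-8, -4, -9]].
det(A - λI) = 0 gives eigenvalues λ = -1, 3, -3.
For λ=-1: eigenvector (1,0,-1).
For λ=3: eigenvector (1,1,-1).
For λ=-3: eigenvector (-3,0,4).
General solution: K_1e^(-t)(1,0,-1) + K_2e^(3t)(1,1,-1) + K_3e^(-3t)(-3,0,4).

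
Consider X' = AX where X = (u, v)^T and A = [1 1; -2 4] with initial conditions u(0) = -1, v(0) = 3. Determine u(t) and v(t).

Coefficient matrix A = [[1, 1], [-2, 4]].
Characteristic polynomial det(A - λI) = λ^2 - 5λ + 6 = 0.
Eigenvalues λ = 3, 2.
For λ=3: (A-λI) row 1 is [-2, 1], so an eigenvector is (-1, -2).
For λ=2: (A-λI) row 1 is [-1, 1], so an eigenvector is (1, 1).
General solution: K_1e^(3t)(-1,-2) + K_2e^(2t)(1,1).
Applying u(0)=-1, v(0)=3 gives K_1=-4, K_2=-5.

u(t) = 4e^(3t) - 5e^(2t), v(t) = 8e^(3t) - 5e^(2t)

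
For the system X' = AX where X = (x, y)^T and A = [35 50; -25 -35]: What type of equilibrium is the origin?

A = [[35,50],[-25,-35]]; det(A-λI) = λ^2 + 25.
λ = 0 ± 5i: zero real part.

center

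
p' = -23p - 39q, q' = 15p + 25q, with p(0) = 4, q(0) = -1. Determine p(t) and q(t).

p(t) = -19e^(t)sin(3t) + 4e^(t)cos(3t), q(t) = 12e^(t)sin(3t) - e^(t)cos(3t)

Coefficient matrix A = [[-23, -39], [15, 25]].
Characteristic polynomial det(A - λI) = λ^2 - 2λ + 10 = 0.
Eigenvalues λ = 1 ± 3i (complex conjugate pair).
For λ=1+3i: an eigenvector is (-3,2) - i(-2,1) = (-3 + 2i, 2 - i).
A real fundamental pair from Re and Im of e^((1+3i)t)v: X_1 = e^(t)(cos(3t)·(-3,2) + sin(3t)·(-2,1)), X_2 = e^(t)(sin(3t)·(-3,2) - cos(3t)·(-2,1)).
General solution: K_1X_1 + K_2X_2.
Applying p(0)=4, q(0)=-1 gives K_1=2, K_2=5.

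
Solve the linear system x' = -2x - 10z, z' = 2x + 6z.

x(t) = 2c_1e^(2t)sin(2t) - c_1e^(2t)cos(2t) - c_2e^(2t)sin(2t) - 2c_2e^(2t)cos(2t), z(t) = -c_1e^(2t)sin(2t) + c_2e^(2t)cos(2t)

Coefficient matrix A = [[-2, -10], [2, 6]].
Characteristic polynomial det(A - λI) = λ^2 - 4λ + 8 = 0.
Eigenvalues λ = 2 ± 2i (complex conjugate pair).
For λ=2+2i: an eigenvector is (-1,0) - i(2,-1) = (-1 - 2i, 0 + i).
A real fundamental pair from Re and Im of e^((2+2i)t)v: X_1 = e^(2t)(cos(2t)·(-1,0) + sin(2t)·(2,-1)), X_2 = e^(2t)(sin(2t)·(-1,0) - cos(2t)·(2,-1)).
General solution: c_1X_1 + c_2X_2.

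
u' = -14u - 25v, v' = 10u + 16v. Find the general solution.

Coefficient matrix A = [[-14, -25], [10, 16]].
Characteristic polynomial det(A - λI) = λ^2 - 2λ + 26 = 0.
Eigenvalues λ = 1 ± 5i (complex conjugate pair).
For λ=1+5i: an eigenvector is (2,-1) - i(-1,1) = (2 + i, -1 - i).
A real fundamental pair from Re and Im of e^((1+5i)t)v: X_1 = e^(t)(cos(5t)·(2,-1) + sin(5t)·(-1,1)), X_2 = e^(t)(sin(5t)·(2,-1) - cos(5t)·(-1,1)).
General solution: c_1X_1 + c_2X_2.

u(t) = -c_1e^(t)sin(5t) + 2c_1e^(t)cos(5t) + 2c_2e^(t)sin(5t) + c_2e^(t)cos(5t), v(t) = c_1e^(t)sin(5t) - c_1e^(t)cos(5t) - c_2e^(t)sin(5t) - c_2e^(t)cos(5t)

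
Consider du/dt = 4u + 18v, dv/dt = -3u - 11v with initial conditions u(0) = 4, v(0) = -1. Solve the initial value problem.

u(t) = 6e^(-2t) - 2e^(-5t), v(t) = -2e^(-2t) + e^(-5t)

Coefficient matrix A = [[4, 18], [-3, -11]].
Characteristic polynomial det(A - λI) = λ^2 + 7λ + 10 = 0.
Eigenvalues λ = -2, -5.
For λ=-2: (A-λI) row 1 is [6, 18], so an eigenvector is (3, -1).
For λ=-5: (A-λI) row 1 is [9, 18], so an eigenvector is (2, -1).
General solution: C_1e^(-2t)(3,-1) + C_2e^(-5t)(2,-1).
Applying u(0)=4, v(0)=-1 gives C_1=2, C_2=-1.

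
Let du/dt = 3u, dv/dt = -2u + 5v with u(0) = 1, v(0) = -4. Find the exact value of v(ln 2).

A = [[3,0],[-2,5]]; eigenvalues λ = 5, 3.
Eigenvectors: (0,1) for λ=5, (-1,-1) for λ=3.
From the initial condition, c_1 = -5, c_2 = -1.
v(ln 2) = (-5)(2^5)(1) + (-1)(2^3)(-1) = -152.

-152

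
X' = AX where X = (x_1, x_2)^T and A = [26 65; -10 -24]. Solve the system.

Coefficient matrix A = [[26, 65], [-10, -24]].
Characteristic polynomial det(A - λI) = λ^2 - 2λ + 26 = 0.
Eigenvalues λ = 1 ± 5i (complex conjugate pair).
For λ=1+5i: an eigenvector is (2,-1) - i(-3,1) = (2 + 3i, -1 - i).
A real fundamental pair from Re and Im of e^((1+5i)t)v: X_1 = e^(t)(cos(5t)·(2,-1) + sin(5t)·(-3,1)), X_2 = e^(t)(sin(5t)·(2,-1) - cos(5t)·(-3,1)).
General solution: K_1X_1 + K_2X_2.

x_1(t) = -3K_1e^(t)sin(5t) + 2K_1e^(t)cos(5t) + 2K_2e^(t)sin(5t) + 3K_2e^(t)cos(5t), x_2(t) = K_1e^(t)sin(5t) - K_1e^(t)cos(5t) - K_2e^(t)sin(5t) - K_2e^(t)cos(5t)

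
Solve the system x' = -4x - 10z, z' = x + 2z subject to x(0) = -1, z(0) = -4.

x(t) = 43e^(-t)sin(t) - e^(-t)cos(t), z(t) = -13e^(-t)sin(t) - 4e^(-t)cos(t)

Coefficient matrix A = [[-4, -10], [1, 2]].
Characteristic polynomial det(A - λI) = λ^2 + 2λ + 2 = 0.
Eigenvalues λ = -1 ± i (complex conjugate pair).
For λ=-1+i: an eigenvector is (1,0) - i(-3,1) = (1 + 3i, 0 - i).
A real fundamental pair from Re and Im of e^((-1+i)t)v: X_1 = e^(-t)(cos(t)·(1,0) + sin(t)·(-3,1)), X_2 = e^(-t)(sin(t)·(1,0) - cos(t)·(-3,1)).
General solution: C_1X_1 + C_2X_2.
Applying x(0)=-1, z(0)=-4 gives C_1=-13, C_2=4.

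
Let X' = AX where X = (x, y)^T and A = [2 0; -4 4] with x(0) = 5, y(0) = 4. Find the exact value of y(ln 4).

-1376

A = [[2,0],[-4,4]]; eigenvalues λ = 4, 2.
Eigenvectors: (0,1) for λ=4, (-1,-2) for λ=2.
From the initial condition, c_1 = -6, c_2 = -5.
y(ln 4) = (-6)(4^4)(1) + (-5)(4^2)(-2) = -1376.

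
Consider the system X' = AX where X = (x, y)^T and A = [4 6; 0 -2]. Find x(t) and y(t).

Coefficient matrix A = [[4, 6], [0, -2]].
Characteristic polynomial det(A - λI) = λ^2 - 2λ - 8 = 0.
Eigenvalues λ = 4, -2.
For λ=4: (A-λI) row 1 is [0, 6], so an eigenvector is (1, 0).
For λ=-2: (A-λI) row 1 is [6, 6], so an eigenvector is (1, -1).
General solution: C_1e^(4t)(1,0) + C_2e^(-2t)(1,-1).

x(t) = C_1e^(4t) + C_2e^(-2t), y(t) = -C_2e^(-2t)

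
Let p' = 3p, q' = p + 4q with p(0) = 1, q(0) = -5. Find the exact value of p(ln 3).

27

A = [[3,0],[1,4]]; eigenvalues λ = 3, 4.
Eigenvectors: (-1,1) for λ=3, (0,-1) for λ=4.
From the initial condition, c_1 = -1, c_2 = 4.
p(ln 3) = (-1)(3^3)(-1) + (4)(3^4)(0) = 27.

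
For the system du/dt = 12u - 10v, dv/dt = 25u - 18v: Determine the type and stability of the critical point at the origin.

A = [[12,-10],[25,-18]]; det(A-λI) = λ^2 + 6λ + 34.
λ = -3 ± 5i: negative real part.

stable spiral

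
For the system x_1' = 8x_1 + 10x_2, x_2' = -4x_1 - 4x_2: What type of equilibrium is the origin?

unstable spiral

A = [[8,10],[-4,-4]]; det(A-λI) = λ^2 - 4λ + 8.
λ = 2 ± 2i: positive real part.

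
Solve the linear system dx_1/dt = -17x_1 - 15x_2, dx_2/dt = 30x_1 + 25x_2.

Coefficient matrix A = [[-17, -15], [30, 25]].
Characteristic polynomial det(A - λI) = λ^2 - 8λ + 25 = 0.
Eigenvalues λ = 4 ± 3i (complex conjugate pair).
For λ=4+3i: an eigenvector is (-1,1) - i(2,-3) = (-1 - 2i, 1 + 3i).
A real fundamental pair from Re and Im of e^((4+3i)t)v: X_1 = e^(4t)(cos(3t)·(-1,1) + sin(3t)·(2,-3)), X_2 = e^(4t)(sin(3t)·(-1,1) - cos(3t)·(2,-3)).
General solution: K_1X_1 + K_2X_2.

x_1(t) = 2K_1e^(4t)sin(3t) - K_1e^(4t)cos(3t) - K_2e^(4t)sin(3t) - 2K_2e^(4t)cos(3t), x_2(t) = -3K_1e^(4t)sin(3t) + K_1e^(4t)cos(3t) + K_2e^(4t)sin(3t) + 3K_2e^(4t)cos(3t)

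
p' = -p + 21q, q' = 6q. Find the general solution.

Coefficient matrix A = [[-1, 21], [0, 6]].
Characteristic polynomial det(A - λI) = λ^2 - 5λ - 6 = 0.
Eigenvalues λ = 6, -1.
For λ=6: (A-λI) row 1 is [-7, 21], so an eigenvector is (-3, -1).
For λ=-1: (A-λI) row 1 is [0, 21], so an eigenvector is (1, 0).
General solution: c_1e^(6t)(-3,-1) + c_2e^(-t)(1,0).

p(t) = -3c_1e^(6t) + c_2e^(-t), q(t) = -c_1e^(6t)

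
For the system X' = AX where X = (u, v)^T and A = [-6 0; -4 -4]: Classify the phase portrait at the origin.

stable node

A = [[-6,0],[-4,-4]]; det(A-λI) = λ^2 + 10λ + 24.
λ = -4, -6: both negative.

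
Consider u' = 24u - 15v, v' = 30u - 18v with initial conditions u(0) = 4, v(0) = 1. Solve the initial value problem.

Coefficient matrix A = [[24, -15], [30, -18]].
Characteristic polynomial det(A - λI) = λ^2 - 6λ + 18 = 0.
Eigenvalues λ = 3 ± 3i (complex conjugate pair).
For λ=3+3i: an eigenvector is (2,3) - i(-1,-1) = (2 + i, 3 + i).
A real fundamental pair from Re and Im of e^((3+3i)t)v: X_1 = e^(3t)(cos(3t)·(2,3) + sin(3t)·(-1,-1)), X_2 = e^(3t)(sin(3t)·(2,3) - cos(3t)·(-1,-1)).
General solution: K_1X_1 + K_2X_2.
Applying u(0)=4, v(0)=1 gives K_1=-3, K_2=10.

u(t) = 23e^(3t)sin(3t) + 4e^(3t)cos(3t), v(t) = 33e^(3t)sin(3t) + e^(3t)cos(3t)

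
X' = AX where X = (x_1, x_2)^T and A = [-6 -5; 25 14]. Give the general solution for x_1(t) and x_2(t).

x_1(t) = -c_1e^(4t)cos(5t) - c_2e^(4t)sin(5t), x_2(t) = -c_1e^(4t)sin(5t) + 2c_1e^(4t)cos(5t) + 2c_2e^(4t)sin(5t) + c_2e^(4t)cos(5t)

Coefficient matrix A = [[-6, -5], [25, 14]].
Characteristic polynomial det(A - λI) = λ^2 - 8λ + 41 = 0.
Eigenvalues λ = 4 ± 5i (complex conjugate pair).
For λ=4+5i: an eigenvector is (-1,2) - i(0,-1) = (-1, 2 + i).
A real fundamental pair from Re and Im of e^((4+5i)t)v: X_1 = e^(4t)(cos(5t)·(-1,2) + sin(5t)·(0,-1)), X_2 = e^(4t)(sin(5t)·(-1,2) - cos(5t)·(0,-1)).
General solution: c_1X_1 + c_2X_2.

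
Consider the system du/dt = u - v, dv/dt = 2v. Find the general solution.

Coefficient matrix A = [[1, -1], [0, 2]].
Characteristic polynomial det(A - λI) = λ^2 - 3λ + 2 = 0.
Eigenvalues λ = 1, 2.
For λ=1: (A-λI) row 1 is [0, -1], so an eigenvector is (1, 0).
For λ=2: (A-λI) row 1 is [-1, -1], so an eigenvector is (1, -1).
General solution: c_1e^(t)(1,0) + c_2e^(2t)(1,-1).

u(t) = c_1e^(t) + c_2e^(2t), v(t) = -c_2e^(2t)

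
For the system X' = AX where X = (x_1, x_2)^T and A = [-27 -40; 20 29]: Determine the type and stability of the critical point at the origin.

A = [[-27,-40],[20,29]]; det(A-λI) = λ^2 - 2λ + 17.
λ = 1 ± 4i: positive real part.

unstable spiral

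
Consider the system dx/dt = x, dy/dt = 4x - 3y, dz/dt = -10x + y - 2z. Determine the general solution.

x(t) = c_1e^(t), y(t) = c_1e^(t) + c_2e^(-3t), z(t) = -3c_1e^(t) - c_2e^(-3t) + c_3e^(-2t)

Coefficient matrix A = [[1, 0, 0], [4, -3, 0], [-10, 1, -2]].
det(A - λI) = 0 gives eigenvalues λ = 1, -3, -2.
For λ=1: eigenvector (1,1,-3).
For λ=-3: eigenvector (0,1,-1).
For λ=-2: eigenvector (0,0,1).
General solution: c_1e^(t)(1,1,-3) + c_2e^(-3t)(0,1,-1) + c_3e^(-2t)(0,0,1).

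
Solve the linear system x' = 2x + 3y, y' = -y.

Coefficient matrix A = [[2, 3], [0, -1]].
Characteristic polynomial det(A - λI) = λ^2 - λ - 2 = 0.
Eigenvalues λ = 2, -1.
For λ=2: (A-λI) row 1 is [0, 3], so an eigenvector is (1, 0).
For λ=-1: (A-λI) row 1 is [3, 3], so an eigenvector is (1, -1).
General solution: K_1e^(2t)(1,0) + K_2e^(-t)(1,-1).

x(t) = K_1e^(2t) + K_2e^(-t), y(t) = -K_2e^(-t)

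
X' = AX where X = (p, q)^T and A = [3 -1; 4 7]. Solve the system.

p(t) = c_1e^(5t) + c_2te^(5t) - 2c_2e^(5t), q(t) = -2c_1e^(5t) - 2c_2te^(5t) + 3c_2e^(5t)

Coefficient matrix A = [[3, -1], [4, 7]].
Characteristic polynomial det(A - λI) = λ^2 - 10λ + 25 = 0.
Single eigenvalue λ = 5 with algebraic multiplicity 2.
Eigenvector v = (1,-2); generalized eigenvector w with (A-λI)w=v is (-2,3).
General solution: e^(5t)[c_1·v + c_2·(t·v + w)].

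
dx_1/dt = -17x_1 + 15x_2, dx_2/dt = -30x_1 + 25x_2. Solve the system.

x_1(t) = 2K_1e^(4t)sin(3t) - K_1e^(4t)cos(3t) - K_2e^(4t)sin(3t) - 2K_2e^(4t)cos(3t), x_2(t) = 3K_1e^(4t)sin(3t) - K_1e^(4t)cos(3t) - K_2e^(4t)sin(3t) - 3K_2e^(4t)cos(3t)

Coefficient matrix A = [[-17, 15], [-30, 25]].
Characteristic polynomial det(A - λI) = λ^2 - 8λ + 25 = 0.
Eigenvalues λ = 4 ± 3i (complex conjugate pair).
For λ=4+3i: an eigenvector is (-1,-1) - i(2,3) = (-1 - 2i, -1 - 3i).
A real fundamental pair from Re and Im of e^((4+3i)t)v: X_1 = e^(4t)(cos(3t)·(-1,-1) + sin(3t)·(2,3)), X_2 = e^(4t)(sin(3t)·(-1,-1) - cos(3t)·(2,3)).
General solution: K_1X_1 + K_2X_2.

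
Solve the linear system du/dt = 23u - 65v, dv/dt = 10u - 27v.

u(t) = -2C_1e^(-2t)sin(5t) - 3C_1e^(-2t)cos(5t) - 3C_2e^(-2t)sin(5t) + 2C_2e^(-2t)cos(5t), v(t) = -C_1e^(-2t)sin(5t) - C_1e^(-2t)cos(5t) - C_2e^(-2t)sin(5t) + C_2e^(-2t)cos(5t)

Coefficient matrix A = [[23, -65], [10, -27]].
Characteristic polynomial det(A - λI) = λ^2 + 4λ + 29 = 0.
Eigenvalues λ = -2 ± 5i (complex conjugate pair).
For λ=-2+5i: an eigenvector is (-3,-1) - i(-2,-1) = (-3 + 2i, -1 + i).
A real fundamental pair from Re and Im of e^((-2+5i)t)v: X_1 = e^(-2t)(cos(5t)·(-3,-1) + sin(5t)·(-2,-1)), X_2 = e^(-2t)(sin(5t)·(-3,-1) - cos(5t)·(-2,-1)).
General solution: C_1X_1 + C_2X_2.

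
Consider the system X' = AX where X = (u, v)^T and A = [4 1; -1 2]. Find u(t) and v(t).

Coefficient matrix A = [[4, 1], [-1, 2]].
Characteristic polynomial det(A - λI) = λ^2 - 6λ + 9 = 0.
Single eigenvalue λ = 3 with algebraic multiplicity 2.
Eigenvector v = (-1,1); generalized eigenvector w with (A-λI)w=v is (0,-1).
General solution: e^(3t)[C_1·v + C_2·(t·v + w)].

u(t) = -C_1e^(3t) - C_2te^(3t), v(t) = C_1e^(3t) + C_2te^(3t) - C_2e^(3t)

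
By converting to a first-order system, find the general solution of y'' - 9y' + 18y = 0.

Let x_1 = y, x_2 = y'. Then x_1' = x_2 and x_2' = -18x_1 + 9x_2.
A = [[0,1],[-18,9]]; det(A-λI) = λ^2 - 9λ + 18.
Eigenvalues λ = 6, 3 with eigenvectors (1,6), (1,3).

y(t) = C_1e^(6t) + C_2e^(3t)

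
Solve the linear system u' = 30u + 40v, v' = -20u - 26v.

u(t) = -3K_1e^(2t)sin(4t) + K_1e^(2t)cos(4t) + K_2e^(2t)sin(4t) + 3K_2e^(2t)cos(4t), v(t) = 2K_1e^(2t)sin(4t) - K_1e^(2t)cos(4t) - K_2e^(2t)sin(4t) - 2K_2e^(2t)cos(4t)

Coefficient matrix A = [[30, 40], [-20, -26]].
Characteristic polynomial det(A - λI) = λ^2 - 4λ + 20 = 0.
Eigenvalues λ = 2 ± 4i (complex conjugate pair).
For λ=2+4i: an eigenvector is (1,-1) - i(-3,2) = (1 + 3i, -1 - 2i).
A real fundamental pair from Re and Im of e^((2+4i)t)v: X_1 = e^(2t)(cos(4t)·(1,-1) + sin(4t)·(-3,2)), X_2 = e^(2t)(sin(4t)·(1,-1) - cos(4t)·(-3,2)).
General solution: K_1X_1 + K_2X_2.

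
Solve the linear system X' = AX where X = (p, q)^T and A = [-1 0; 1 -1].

Coefficient matrix A = [[-1, 0], [1, -1]].
Characteristic polynomial det(A - λI) = λ^2 + 2λ + 1 = 0.
Single eigenvalue λ = -1 with algebraic multiplicity 2.
Eigenvector v = (0,-1); generalized eigenvector w with (A-λI)w=v is (-1,-3).
General solution: e^(-t)[C_1·v + C_2·(t·v + w)].

p(t) = -C_2e^(-t), q(t) = -C_1e^(-t) - C_2te^(-t) - 3C_2e^(-t)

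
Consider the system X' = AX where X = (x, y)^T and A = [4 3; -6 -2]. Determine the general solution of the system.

Coefficient matrix A = [[4, 3], [-6, -2]].
Characteristic polynomial det(A - λI) = λ^2 - 2λ + 10 = 0.
Eigenvalues λ = 1 ± 3i (complex conjugate pair).
For λ=1+3i: an eigenvector is (0,-1) - i(-1,1) = (0 + i, -1 - i).
A real fundamental pair from Re and Im of e^((1+3i)t)v: X_1 = e^(t)(cos(3t)·(0,-1) + sin(3t)·(-1,1)), X_2 = e^(t)(sin(3t)·(0,-1) - cos(3t)·(-1,1)).
General solution: C_1X_1 + C_2X_2.

x(t) = -C_1e^(t)sin(3t) + C_2e^(t)cos(3t), y(t) = C_1e^(t)sin(3t) - C_1e^(t)cos(3t) - C_2e^(t)sin(3t) - C_2e^(t)cos(3t)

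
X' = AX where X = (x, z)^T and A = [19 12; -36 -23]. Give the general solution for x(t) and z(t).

Coefficient matrix A = [[19, 12], [-36, -23]].
Characteristic polynomial det(A - λI) = λ^2 + 4λ - 5 = 0.
Eigenvalues λ = 1, -5.
For λ=1: (A-λI) row 1 is [18, 12], so an eigenvector is (-2, 3).
For λ=-5: (A-λI) row 1 is [24, 12], so an eigenvector is (1, -2).
General solution: C_1e^(t)(-2,3) + C_2e^(-5t)(1,-2).

x(t) = -2C_1e^(t) + C_2e^(-5t), z(t) = 3C_1e^(t) - 2C_2e^(-5t)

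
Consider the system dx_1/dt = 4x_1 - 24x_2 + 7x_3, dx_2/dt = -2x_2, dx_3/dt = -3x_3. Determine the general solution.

Coefficient matrix A = [[4, -24, 7], [0, -2, 0], [0, 0, -3]].
det(A - λI) = 0 gives eigenvalues λ = 4, -2, -3.
For λ=4: eigenvector (1,0,0).
For λ=-2: eigenvector (4,1,0).
For λ=-3: eigenvector (-1,0,1).
General solution: c_1e^(4t)(1,0,0) + c_2e^(-2t)(4,1,0) + c_3e^(-3t)(-1,0,1).

x_1(t) = c_1e^(4t) + 4c_2e^(-2t) - c_3e^(-3t), x_2(t) = c_2e^(-2t), x_3(t) = c_3e^(-3t)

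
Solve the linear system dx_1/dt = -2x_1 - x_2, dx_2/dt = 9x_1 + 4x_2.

Coefficient matrix A = [[-2, -1], [9, 4]].
Characteristic polynomial det(A - λI) = λ^2 - 2λ + 1 = 0.
Single eigenvalue λ = 1 with algebraic multiplicity 2.
Eigenvector v = (1,-3); generalized eigenvector w with (A-λI)w=v is (-1,2).
General solution: e^(t)[c_1·v + c_2·(t·v + w)].

x_1(t) = c_1e^(t) + c_2te^(t) - c_2e^(t), x_2(t) = -3c_1e^(t) - 3c_2te^(t) + 2c_2e^(t)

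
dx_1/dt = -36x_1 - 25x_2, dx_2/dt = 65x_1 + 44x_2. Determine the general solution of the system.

Coefficient matrix A = [[-36, -25], [65, 44]].
Characteristic polynomial det(A - λI) = λ^2 - 8λ + 41 = 0.
Eigenvalues λ = 4 ± 5i (complex conjugate pair).
For λ=4+5i: an eigenvector is (1,-2) - i(2,-3) = (1 - 2i, -2 + 3i).
A real fundamental pair from Re and Im of e^((4+5i)t)v: X_1 = e^(4t)(cos(5t)·(1,-2) + sin(5t)·(2,-3)), X_2 = e^(4t)(sin(5t)·(1,-2) - cos(5t)·(2,-3)).
General solution: C_1X_1 + C_2X_2.

x_1(t) = 2C_1e^(4t)sin(5t) + C_1e^(4t)cos(5t) + C_2e^(4t)sin(5t) - 2C_2e^(4t)cos(5t), x_2(t) = -3C_1e^(4t)sin(5t) - 2C_1e^(4t)cos(5t) - 2C_2e^(4t)sin(5t) + 3C_2e^(4t)cos(5t)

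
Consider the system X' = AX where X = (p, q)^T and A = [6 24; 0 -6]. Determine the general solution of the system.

Coefficient matrix A = [[6, 24], [0, -6]].
Characteristic polynomial det(A - λI) = λ^2 - 36 = 0.
Eigenvalues λ = 6, -6.
For λ=6: (A-λI) row 1 is [0, 24], so an eigenvector is (1, 0).
For λ=-6: (A-λI) row 1 is [12, 24], so an eigenvector is (-2, 1).
General solution: C_1e^(6t)(1,0) + C_2e^(-6t)(-2,1).

p(t) = C_1e^(6t) - 2C_2e^(-6t), q(t) = C_2e^(-6t)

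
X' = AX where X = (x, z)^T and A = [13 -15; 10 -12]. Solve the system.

Coefficient matrix A = [[13, -15], [10, -12]].
Characteristic polynomial det(A - λI) = λ^2 - λ - 6 = 0.
Eigenvalues λ = -2, 3.
For λ=-2: (A-λI) row 1 is [15, -15], so an eigenvector is (-1, -1).
For λ=3: (A-λI) row 1 is [10, -15], so an eigenvector is (-3, -2).
General solution: K_1e^(-2t)(-1,-1) + K_2e^(3t)(-3,-2).

x(t) = -K_1e^(-2t) - 3K_2e^(3t), z(t) = -K_1e^(-2t) - 2K_2e^(3t)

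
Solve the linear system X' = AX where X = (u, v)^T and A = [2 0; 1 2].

Coefficient matrix A = [[2, 0], [1, 2]].
Characteristic polynomial det(A - λI) = λ^2 - 4λ + 4 = 0.
Single eigenvalue λ = 2 with algebraic multiplicity 2.
Eigenvector v = (0,1); generalized eigenvector w with (A-λI)w=v is (1,-1).
General solution: e^(2t)[C_1·v + C_2·(t·v + w)].

u(t) = C_2e^(2t), v(t) = C_1e^(2t) + C_2te^(2t) - C_2e^(2t)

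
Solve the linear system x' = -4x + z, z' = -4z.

x(t) = -K_1e^(-4t) - K_2te^(-4t) + 2K_2e^(-4t), z(t) = -K_2e^(-4t)

Coefficient matrix A = [[-4, 1], [0, -4]].
Characteristic polynomial det(A - λI) = λ^2 + 8λ + 16 = 0.
Single eigenvalue λ = -4 with algebraic multiplicity 2.
Eigenvector v = (-1,0); generalized eigenvector w with (A-λI)w=v is (2,-1).
General solution: e^(-4t)[K_1·v + K_2·(t·v + w)].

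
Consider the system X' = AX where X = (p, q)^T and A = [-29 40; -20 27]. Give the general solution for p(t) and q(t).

p(t) = c_1e^(-t)sin(4t) - 3c_1e^(-t)cos(4t) - 3c_2e^(-t)sin(4t) - c_2e^(-t)cos(4t), q(t) = c_1e^(-t)sin(4t) - 2c_1e^(-t)cos(4t) - 2c_2e^(-t)sin(4t) - c_2e^(-t)cos(4t)

Coefficient matrix A = [[-29, 40], [-20, 27]].
Characteristic polynomial det(A - λI) = λ^2 + 2λ + 17 = 0.
Eigenvalues λ = -1 ± 4i (complex conjugate pair).
For λ=-1+4i: an eigenvector is (-3,-2) - i(1,1) = (-3 - i, -2 - i).
A real fundamental pair from Re and Im of e^((-1+4i)t)v: X_1 = e^(-t)(cos(4t)·(-3,-2) + sin(4t)·(1,1)), X_2 = e^(-t)(sin(4t)·(-3,-2) - cos(4t)·(1,1)).
General solution: c_1X_1 + c_2X_2.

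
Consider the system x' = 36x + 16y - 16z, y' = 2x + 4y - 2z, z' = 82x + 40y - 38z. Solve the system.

Coefficient matrix A = [[36, 16, -16], [2, 4, -2], [82, 40, -38]].
det(A - λI) = 0 gives eigenvalues λ = 4, -4, 2.
For λ=4: eigenvector (1,-1,1).
For λ=-4: eigenvector (2,1,6).
For λ=2: eigenvector (0,1,1).
General solution: c_1e^(4t)(1,-1,1) + c_2e^(-4t)(2,1,6) + c_3e^(2t)(0,1,1).

x(t) = c_1e^(4t) + 2c_2e^(-4t), y(t) = -c_1e^(4t) + c_2e^(-4t) + c_3e^(2t), z(t) = c_1e^(4t) + 6c_2e^(-4t) + c_3e^(2t)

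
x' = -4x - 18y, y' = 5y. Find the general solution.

x(t) = -2K_1e^(5t) - K_2e^(-4t), y(t) = K_1e^(5t)

Coefficient matrix A = [[-4, -18], [0, 5]].
Characteristic polynomial det(A - λI) = λ^2 - λ - 20 = 0.
Eigenvalues λ = 5, -4.
For λ=5: (A-λI) row 1 is [-9, -18], so an eigenvector is (-2, 1).
For λ=-4: (A-λI) row 1 is [0, -18], so an eigenvector is (-1, 0).
General solution: K_1e^(5t)(-2,1) + K_2e^(-4t)(-1,0).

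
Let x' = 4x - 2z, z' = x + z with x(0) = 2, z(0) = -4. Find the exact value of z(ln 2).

8

A = [[4,-2],[1,1]]; eigenvalues λ = 3, 2.
Eigenvectors: (2,1) for λ=3, (-1,-1) for λ=2.
From the initial condition, c_1 = 6, c_2 = 10.
z(ln 2) = (6)(2^3)(1) + (10)(2^2)(-1) = 8.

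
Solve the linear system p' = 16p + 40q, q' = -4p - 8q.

p(t) = -3c_1e^(4t)sin(4t) - c_1e^(4t)cos(4t) - c_2e^(4t)sin(4t) + 3c_2e^(4t)cos(4t), q(t) = c_1e^(4t)sin(4t) - c_2e^(4t)cos(4t)

Coefficient matrix A = [[16, 40], [-4, -8]].
Characteristic polynomial det(A - λI) = λ^2 - 8λ + 32 = 0.
Eigenvalues λ = 4 ± 4i (complex conjugate pair).
For λ=4+4i: an eigenvector is (-1,0) - i(-3,1) = (-1 + 3i, 0 - i).
A real fundamental pair from Re and Im of e^((4+4i)t)v: X_1 = e^(4t)(cos(4t)·(-1,0) + sin(4t)·(-3,1)), X_2 = e^(4t)(sin(4t)·(-1,0) - cos(4t)·(-3,1)).
General solution: c_1X_1 + c_2X_2.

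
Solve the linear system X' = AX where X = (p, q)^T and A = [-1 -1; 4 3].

Coefficient matrix A = [[-1, -1], [4, 3]].
Characteristic polynomial det(A - λI) = λ^2 - 2λ + 1 = 0.
Single eigenvalue λ = 1 with algebraic multiplicity 2.
Eigenvector v = (-1,2); generalized eigenvector w with (A-λI)w=v is (-1,3).
General solution: e^(t)[C_1·v + C_2·(t·v + w)].

p(t) = -C_1e^(t) - C_2te^(t) - C_2e^(t), q(t) = 2C_1e^(t) + 2C_2te^(t) + 3C_2e^(t)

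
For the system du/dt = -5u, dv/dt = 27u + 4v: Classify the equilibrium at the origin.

saddle

A = [[-5,0],[27,4]]; det(A-λI) = λ^2 + λ - 20.
λ = -5, 4: opposite signs.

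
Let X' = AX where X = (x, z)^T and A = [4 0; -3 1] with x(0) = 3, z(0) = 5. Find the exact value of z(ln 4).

-736

A = [[4,0],[-3,1]]; eigenvalues λ = 1, 4.
Eigenvectors: (0,-1) for λ=1, (-1,1) for λ=4.
From the initial condition, c_1 = -8, c_2 = -3.
z(ln 4) = (-8)(4^1)(-1) + (-3)(4^4)(1) = -736.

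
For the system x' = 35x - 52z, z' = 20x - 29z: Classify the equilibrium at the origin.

A = [[35,-52],[20,-29]]; det(A-λI) = λ^2 - 6λ + 25.
λ = 3 ± 4i: positive real part.

unstable spiral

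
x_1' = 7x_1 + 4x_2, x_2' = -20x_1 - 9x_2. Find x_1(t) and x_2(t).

x_1(t) = C_1e^(-t)cos(4t) + C_2e^(-t)sin(4t), x_2(t) = -C_1e^(-t)sin(4t) - 2C_1e^(-t)cos(4t) - 2C_2e^(-t)sin(4t) + C_2e^(-t)cos(4t)

Coefficient matrix A = [[7, 4], [-20, -9]].
Characteristic polynomial det(A - λI) = λ^2 + 2λ + 17 = 0.
Eigenvalues λ = -1 ± 4i (complex conjugate pair).
For λ=-1+4i: an eigenvector is (1,-2) - i(0,-1) = (1, -2 + i).
A real fundamental pair from Re and Im of e^((-1+4i)t)v: X_1 = e^(-t)(cos(4t)·(1,-2) + sin(4t)·(0,-1)), X_2 = e^(-t)(sin(4t)·(1,-2) - cos(4t)·(0,-1)).
General solution: C_1X_1 + C_2X_2.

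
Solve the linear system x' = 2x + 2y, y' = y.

Coefficient matrix A = [[2, 2], [0, 1]].
Characteristic polynomial det(A - λI) = λ^2 - 3λ + 2 = 0.
Eigenvalues λ = 2, 1.
For λ=2: (A-λI) row 1 is [0, 2], so an eigenvector is (1, 0).
For λ=1: (A-λI) row 1 is [1, 2], so an eigenvector is (2, -1).
General solution: c_1e^(2t)(1,0) + c_2e^(t)(2,-1).

x(t) = c_1e^(2t) + 2c_2e^(t), y(t) = -c_2e^(t)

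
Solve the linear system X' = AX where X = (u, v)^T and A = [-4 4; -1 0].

Coefficient matrix A = [[-4, 4], [-1, 0]].
Characteristic polynomial det(A - λI) = λ^2 + 4λ + 4 = 0.
Single eigenvalue λ = -2 with algebraic multiplicity 2.
Eigenvector v = (-2,-1); generalized eigenvector w with (A-λI)w=v is (-3,-2).
General solution: e^(-2t)[K_1·v + K_2·(t·v + w)].

u(t) = -2K_1e^(-2t) - 2K_2te^(-2t) - 3K_2e^(-2t), v(t) = -K_1e^(-2t) - K_2te^(-2t) - 2K_2e^(-2t)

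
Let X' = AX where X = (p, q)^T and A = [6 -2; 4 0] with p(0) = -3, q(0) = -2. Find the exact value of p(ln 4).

-1008

A = [[6,-2],[4,0]]; eigenvalues λ = 4, 2.
Eigenvectors: (1,1) for λ=4, (-1,-2) for λ=2.
From the initial condition, c_1 = -4, c_2 = -1.
p(ln 4) = (-4)(4^4)(1) + (-1)(4^2)(-1) = -1008.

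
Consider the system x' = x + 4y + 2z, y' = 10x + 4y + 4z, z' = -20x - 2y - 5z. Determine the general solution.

Coefficient matrix A = [[1, 4, 2], [10, 4, 4], [-20, -2, -5]].
det(A - λI) = 0 gives eigenvalues λ = 1, -4, 3.
For λ=1: eigenvector (1,2,-4).
For λ=-4: eigenvector (0,1,-2).
For λ=3: eigenvector (1,2,-3).
General solution: C_1e^(t)(1,2,-4) + C_2e^(-4t)(0,1,-2) + C_3e^(3t)(1,2,-3).

x(t) = C_1e^(t) + C_3e^(3t), y(t) = 2C_1e^(t) + C_2e^(-4t) + 2C_3e^(3t), z(t) = -4C_1e^(t) - 2C_2e^(-4t) - 3C_3e^(3t)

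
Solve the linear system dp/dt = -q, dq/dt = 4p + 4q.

p(t) = -K_1e^(2t) - K_2te^(2t) + 2K_2e^(2t), q(t) = 2K_1e^(2t) + 2K_2te^(2t) - 3K_2e^(2t)

Coefficient matrix A = [[0, -1], [4, 4]].
Characteristic polynomial det(A - λI) = λ^2 - 4λ + 4 = 0.
Single eigenvalue λ = 2 with algebraic multiplicity 2.
Eigenvector v = (-1,2); generalized eigenvector w with (A-λI)w=v is (2,-3).
General solution: e^(2t)[K_1·v + K_2·(t·v + w)].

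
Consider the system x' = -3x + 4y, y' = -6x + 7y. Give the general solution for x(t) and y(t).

Coefficient matrix A = [[-3, 4], [-6, 7]].
Characteristic polynomial det(A - λI) = λ^2 - 4λ + 3 = 0.
Eigenvalues λ = 3, 1.
For λ=3: (A-λI) row 1 is [-6, 4], so an eigenvector is (-2, -3).
For λ=1: (A-λI) row 1 is [-4, 4], so an eigenvector is (-1, -1).
General solution: K_1e^(3t)(-2,-3) + K_2e^(t)(-1,-1).

x(t) = -2K_1e^(3t) - K_2e^(t), y(t) = -3K_1e^(3t) - K_2e^(t)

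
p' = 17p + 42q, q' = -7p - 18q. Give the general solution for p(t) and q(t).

Coefficient matrix A = [[17, 42], [-7, -18]].
Characteristic polynomial det(A - λI) = λ^2 + λ - 12 = 0.
Eigenvalues λ = -4, 3.
For λ=-4: (A-λI) row 1 is [21, 42], so an eigenvector is (-2, 1).
For λ=3: (A-λI) row 1 is [14, 42], so an eigenvector is (3, -1).
General solution: c_1e^(-4t)(-2,1) + c_2e^(3t)(3,-1).

p(t) = -2c_1e^(-4t) + 3c_2e^(3t), q(t) = c_1e^(-4t) - c_2e^(3t)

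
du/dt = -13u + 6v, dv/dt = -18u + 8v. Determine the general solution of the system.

u(t) = -2K_1e^(-4t) - K_2e^(-t), v(t) = -3K_1e^(-4t) - 2K_2e^(-t)

Coefficient matrix A = [[-13, 6], [-18, 8]].
Characteristic polynomial det(A - λI) = λ^2 + 5λ + 4 = 0.
Eigenvalues λ = -4, -1.
For λ=-4: (A-λI) row 1 is [-9, 6], so an eigenvector is (-2, -3).
For λ=-1: (A-λI) row 1 is [-12, 6], so an eigenvector is (-1, -2).
General solution: K_1e^(-4t)(-2,-3) + K_2e^(-t)(-1,-2).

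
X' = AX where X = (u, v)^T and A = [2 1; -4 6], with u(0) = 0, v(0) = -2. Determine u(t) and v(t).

Coefficient matrix A = [[2, 1], [-4, 6]].
Characteristic polynomial det(A - λI) = λ^2 - 8λ + 16 = 0.
Single eigenvalue λ = 4 with algebraic multiplicity 2.
Eigenvector v = (1,2); generalized eigenvector w with (A-λI)w=v is (1,3).
General solution: e^(4t)[K_1·v + K_2·(t·v + w)].
Applying u(0)=0, v(0)=-2 gives K_1=2, K_2=-2.

u(t) = -2te^(4t), v(t) = -4te^(4t) - 2e^(4t)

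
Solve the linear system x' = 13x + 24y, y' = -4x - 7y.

Coefficient matrix A = [[13, 24], [-4, -7]].
Characteristic polynomial det(A - λI) = λ^2 - 6λ + 5 = 0.
Eigenvalues λ = 1, 5.
For λ=1: (A-λI) row 1 is [12, 24], so an eigenvector is (-2, 1).
For λ=5: (A-λI) row 1 is [8, 24], so an eigenvector is (3, -1).
General solution: K_1e^(t)(-2,1) + K_2e^(5t)(3,-1).

x(t) = -2K_1e^(t) + 3K_2e^(5t), y(t) = K_1e^(t) - K_2e^(5t)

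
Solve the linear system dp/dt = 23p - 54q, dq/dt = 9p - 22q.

Coefficient matrix A = [[23, -54], [9, -22]].
Characteristic polynomial det(A - λI) = λ^2 - λ - 20 = 0.
Eigenvalues λ = -4, 5.
For λ=-4: (A-λI) row 1 is [27, -54], so an eigenvector is (-2, -1).
For λ=5: (A-λI) row 1 is [18, -54], so an eigenvector is (-3, -1).
General solution: K_1e^(-4t)(-2,-1) + K_2e^(5t)(-3,-1).

p(t) = -2K_1e^(-4t) - 3K_2e^(5t), q(t) = -K_1e^(-4t) - K_2e^(5t)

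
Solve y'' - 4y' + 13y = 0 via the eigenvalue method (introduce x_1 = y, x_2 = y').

y(t) = c_1e^(2t)cos(3t) + c_2e^(2t)sin(3t)

Let x_1 = y, x_2 = y'. Then x_1' = x_2 and x_2' = -13x_1 + 4x_2.
A = [[0,1],[-13,4]]; det(A-λI) = λ^2 - 4λ + 13.
Eigenvalues λ = 2 ± 3i.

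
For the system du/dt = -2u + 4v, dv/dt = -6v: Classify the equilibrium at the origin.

A = [[-2,4],[0,-6]]; det(A-λI) = λ^2 + 8λ + 12.
λ = -2, -6: both negative.

stable node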